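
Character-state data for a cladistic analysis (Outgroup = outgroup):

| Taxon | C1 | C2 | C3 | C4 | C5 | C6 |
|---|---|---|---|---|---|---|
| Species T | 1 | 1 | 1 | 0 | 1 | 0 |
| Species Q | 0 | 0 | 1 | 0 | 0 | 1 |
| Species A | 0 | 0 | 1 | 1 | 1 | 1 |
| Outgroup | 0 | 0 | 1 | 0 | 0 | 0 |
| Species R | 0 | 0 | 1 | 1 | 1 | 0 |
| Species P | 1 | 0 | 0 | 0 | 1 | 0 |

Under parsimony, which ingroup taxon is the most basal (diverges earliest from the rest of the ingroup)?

Species Q

Character polarity is set by the outgroup: the derived state is whichever differs from the outgroup's state, so for C3 the derived state is '0', and for the remaining characters it is '1'.
C1: derived state '1' in Species P and Species T only — synapomorphy for {Species P, Species T}.
C2: derived state '1' in Species T only — an autapomorphy, so it tells us nothing about relationships among taxa.
C3: derived state '0' in Species P only — an autapomorphy, so it tells us nothing about relationships among taxa.
Only Species A and Species R show the derived state '1' for C4, supporting them as a clade.
C5: derived state '1' in Species A, Species P, Species R, and Species T only — synapomorphy for {Species A, Species P, Species R, Species T}.
C6 (state '1') occurs in Species A and Species Q but conflicts with the nesting implied by the other characters — most parsimoniously interpreted as homoplasy.
Most parsimonious ingroup topology: (((Species P,Species T),(Species A,Species R)),Species Q).
Species Q is sister to the clade containing all other ingroup taxa, so it is the earliest-diverging (most basal) ingroup lineage.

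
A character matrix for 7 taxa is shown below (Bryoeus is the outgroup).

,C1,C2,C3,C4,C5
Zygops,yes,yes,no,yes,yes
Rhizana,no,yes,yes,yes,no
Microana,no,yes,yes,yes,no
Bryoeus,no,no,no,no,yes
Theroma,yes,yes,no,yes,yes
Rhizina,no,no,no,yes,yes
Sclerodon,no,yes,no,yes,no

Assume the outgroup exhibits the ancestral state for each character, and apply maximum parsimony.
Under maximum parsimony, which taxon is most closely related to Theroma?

Zygops

Character polarity is set by the outgroup: the derived state is whichever differs from the outgroup's state, so for C5 the derived state is 'no', and for the remaining characters it is 'yes'.
C1: derived state 'yes' in Theroma and Zygops only — synapomorphy for {Theroma, Zygops}.
C2: derived state 'yes' in Microana, Rhizana, Sclerodon, Theroma, and Zygops only — synapomorphy for {Microana, Rhizana, Sclerodon, Theroma, Zygops}.
Only Microana and Rhizana show the derived state 'yes' for C3, supporting them as a clade.
C4 (derived state 'yes') is shared by all ingroup taxa — unites the whole ingroup.
C5 (derived state 'no') is shared by Microana, Rhizana, and Sclerodon — a synapomorphy uniting that clade.
Most parsimonious ingroup topology: ((((Rhizana,Microana),Sclerodon),(Theroma,Zygops)),Rhizina).
Theroma and Zygops form a cherry on this tree, so they are sister taxa.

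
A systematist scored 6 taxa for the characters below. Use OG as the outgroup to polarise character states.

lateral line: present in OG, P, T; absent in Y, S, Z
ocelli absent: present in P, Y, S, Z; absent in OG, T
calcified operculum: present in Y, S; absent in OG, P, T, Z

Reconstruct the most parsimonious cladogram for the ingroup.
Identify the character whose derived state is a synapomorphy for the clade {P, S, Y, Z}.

ocelli absent

Character polarity is set by the outgroup: the derived state is whichever differs from the outgroup's state, so for lateral line the derived state is 'absent', and for the remaining characters it is 'present'.
lateral line (derived state 'absent') is shared by S, Y, and Z — a synapomorphy uniting that clade.
ocelli absent: derived state 'present' in P, S, Y, and Z only — synapomorphy for {P, S, Y, Z}.
calcified operculum (derived state 'present') is shared by S and Y — a synapomorphy uniting that clade.
Most parsimonious ingroup topology: ((((Y,S),Z),P),T).
The clade {P, S, Y, Z} is supported by ocelli absent: its derived state 'present' occurs in exactly those taxa and in no other taxon (including the outgroup).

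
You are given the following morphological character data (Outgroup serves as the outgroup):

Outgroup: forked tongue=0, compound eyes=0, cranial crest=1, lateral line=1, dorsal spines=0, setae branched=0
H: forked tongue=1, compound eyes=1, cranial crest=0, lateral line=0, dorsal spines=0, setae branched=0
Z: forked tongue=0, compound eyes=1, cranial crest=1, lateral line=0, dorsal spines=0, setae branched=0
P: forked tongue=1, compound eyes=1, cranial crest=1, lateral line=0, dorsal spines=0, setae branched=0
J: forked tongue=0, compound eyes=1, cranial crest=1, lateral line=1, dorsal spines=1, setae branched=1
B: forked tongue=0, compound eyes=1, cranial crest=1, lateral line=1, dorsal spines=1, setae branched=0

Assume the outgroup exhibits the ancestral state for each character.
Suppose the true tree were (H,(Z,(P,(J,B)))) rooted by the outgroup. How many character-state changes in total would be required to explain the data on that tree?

8

Map each character onto (H,(Z,(P,(J,B)))) (rooted by Outgroup) and count the minimum state changes it requires (Fitch parsimony):
forked tongue: 2; compound eyes: 1; cranial crest: 1; lateral line: 2; dorsal spines: 1; setae branched: 1.
Total tree length = 8.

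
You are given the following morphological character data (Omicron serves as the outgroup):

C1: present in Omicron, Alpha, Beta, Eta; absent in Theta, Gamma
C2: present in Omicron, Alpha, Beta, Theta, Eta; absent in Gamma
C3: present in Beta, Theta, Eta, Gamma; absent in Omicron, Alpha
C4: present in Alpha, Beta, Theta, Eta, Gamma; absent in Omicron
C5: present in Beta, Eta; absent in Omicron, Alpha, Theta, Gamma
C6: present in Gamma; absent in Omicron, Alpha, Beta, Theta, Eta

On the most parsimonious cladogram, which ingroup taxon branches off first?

Alpha

Character polarity is set by the outgroup: the derived state is whichever differs from the outgroup's state, so for C1, C2 the derived state is 'absent', and for the remaining characters it is 'present'.
Only Gamma and Theta show the derived state 'absent' for C1, supporting them as a clade.
C2: derived state 'absent' in Gamma only — an autapomorphy, so it tells us nothing about relationships among taxa.
Only Beta, Eta, Gamma, and Theta show the derived state 'present' for C3, supporting them as a clade.
C4 (derived state 'present') is shared by all ingroup taxa — unites the whole ingroup.
C5 (derived state 'present') is shared by Beta and Eta — a synapomorphy uniting that clade.
C6: derived state 'present' in Gamma only — an autapomorphy, so it tells us nothing about relationships among taxa.
Most parsimonious ingroup topology: (Alpha,((Beta,Eta),(Theta,Gamma))).
Alpha is sister to the clade containing all other ingroup taxa, so it is the earliest-diverging (most basal) ingroup lineage.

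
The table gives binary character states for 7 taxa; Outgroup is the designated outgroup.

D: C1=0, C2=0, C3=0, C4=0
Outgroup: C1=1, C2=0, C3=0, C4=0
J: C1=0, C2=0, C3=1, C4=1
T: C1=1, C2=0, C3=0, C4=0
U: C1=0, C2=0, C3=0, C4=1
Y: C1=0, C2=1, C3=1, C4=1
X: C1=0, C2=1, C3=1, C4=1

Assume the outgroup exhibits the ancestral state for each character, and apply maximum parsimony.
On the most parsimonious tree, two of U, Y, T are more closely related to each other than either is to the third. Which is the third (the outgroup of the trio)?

Character polarity is set by the outgroup: the derived state is whichever differs from the outgroup's state, so for C1 the derived state is '0', and for the remaining characters it is '1'.
C1 (derived state '0') is shared by D, J, U, X, and Y — a synapomorphy uniting that clade.
C2: derived state '1' in X and Y only — synapomorphy for {X, Y}.
Only J, X, and Y show the derived state '1' for C3, supporting them as a clade.
Only J, U, X, and Y show the derived state '1' for C4, supporting them as a clade.
Most parsimonious ingroup topology: (((((Y,X),J),U),D),T).
Y and U share a more recent common ancestor with each other than either does with T, so T is the least closely related of the three.

T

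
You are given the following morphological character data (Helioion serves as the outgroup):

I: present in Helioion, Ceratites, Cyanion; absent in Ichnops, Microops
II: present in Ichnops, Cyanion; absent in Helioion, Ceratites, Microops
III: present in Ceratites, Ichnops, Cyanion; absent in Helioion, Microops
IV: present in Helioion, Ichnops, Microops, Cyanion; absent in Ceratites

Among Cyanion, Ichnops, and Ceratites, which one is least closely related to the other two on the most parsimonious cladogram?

Character polarity is set by the outgroup: the derived state is whichever differs from the outgroup's state, so for I, IV the derived state is 'absent', and for the remaining characters it is 'present'.
I (state 'absent') occurs in Ichnops and Microops but conflicts with the nesting implied by the other characters — most parsimoniously interpreted as homoplasy.
II (derived state 'present') is shared by Cyanion and Ichnops — a synapomorphy uniting that clade.
III: derived state 'present' in Ceratites, Cyanion, and Ichnops only — synapomorphy for {Ceratites, Cyanion, Ichnops}.
IV (derived state 'absent') is unique to Ceratites (autapomorphy; uninformative for grouping).
Most parsimonious ingroup topology: ((Ceratites,(Ichnops,Cyanion)),Microops).
Cyanion and Ichnops share a more recent common ancestor with each other than either does with Ceratites, so Ceratites is the least closely related of the three.

Ceratites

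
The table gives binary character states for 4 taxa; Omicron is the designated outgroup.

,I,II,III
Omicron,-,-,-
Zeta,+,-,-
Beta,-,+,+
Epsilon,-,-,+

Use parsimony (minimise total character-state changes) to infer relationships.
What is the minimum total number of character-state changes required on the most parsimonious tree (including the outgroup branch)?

3

The outgroup has state '-' for every character, so '+' is the derived state throughout.
I: derived state '+' in Zeta only — an autapomorphy, so it tells us nothing about relationships among taxa.
II (derived state '+') is unique to Beta (autapomorphy; uninformative for grouping).
III: derived state '+' in Beta and Epsilon only — synapomorphy for {Beta, Epsilon}.
Most parsimonious ingroup topology: ((Epsilon,Beta),Zeta).
Changes per character on this tree: I: 1; II: 1; III: 1.
Total = 3.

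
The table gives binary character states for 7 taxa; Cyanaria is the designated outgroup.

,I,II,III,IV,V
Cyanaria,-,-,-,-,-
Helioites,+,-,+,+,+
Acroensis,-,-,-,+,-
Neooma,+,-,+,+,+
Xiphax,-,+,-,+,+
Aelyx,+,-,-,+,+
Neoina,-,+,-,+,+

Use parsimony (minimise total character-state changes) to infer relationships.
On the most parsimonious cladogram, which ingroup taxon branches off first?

Acroensis

The outgroup has state '-' for every character, so '+' is the derived state throughout.
Only Aelyx, Helioites, and Neooma show the derived state '+' for I, supporting them as a clade.
Only Neoina and Xiphax show the derived state '+' for II, supporting them as a clade.
III: derived state '+' in Helioites and Neooma only — synapomorphy for {Helioites, Neooma}.
All ingroup taxa share the derived state '+' for IV; it defines the ingroup but does not resolve relationships within it.
V: derived state '+' in Aelyx, Helioites, Neoina, Neooma, and Xiphax only — synapomorphy for {Aelyx, Helioites, Neoina, Neooma, Xiphax}.
Most parsimonious ingroup topology: ((((Helioites,Neooma),Aelyx),(Xiphax,Neoina)),Acroensis).
Acroensis is sister to the clade containing all other ingroup taxa, so it is the earliest-diverging (most basal) ingroup lineage.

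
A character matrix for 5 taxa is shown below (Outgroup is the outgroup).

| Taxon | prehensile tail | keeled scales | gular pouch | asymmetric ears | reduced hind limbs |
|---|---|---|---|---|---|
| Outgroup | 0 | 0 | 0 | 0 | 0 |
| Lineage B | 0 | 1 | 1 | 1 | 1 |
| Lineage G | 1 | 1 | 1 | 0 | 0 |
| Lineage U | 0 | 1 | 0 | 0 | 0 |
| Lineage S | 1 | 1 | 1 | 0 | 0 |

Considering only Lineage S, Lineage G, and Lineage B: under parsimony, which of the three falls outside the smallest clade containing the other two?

The outgroup has state '0' for every character, so '1' is the derived state throughout.
prehensile tail (derived state '1') is shared by Lineage G and Lineage S — a synapomorphy uniting that clade.
All ingroup taxa share the derived state '1' for keeled scales; it defines the ingroup but does not resolve relationships within it.
Only Lineage B, Lineage G, and Lineage S show the derived state '1' for gular pouch, supporting them as a clade.
asymmetric ears: derived state '1' in Lineage B only — an autapomorphy, so it tells us nothing about relationships among taxa.
reduced hind limbs: derived state '1' in Lineage B only — an autapomorphy, so it tells us nothing about relationships among taxa.
Most parsimonious ingroup topology: ((Lineage B,(Lineage G,Lineage S)),Lineage U).
Lineage S and Lineage G share a more recent common ancestor with each other than either does with Lineage B, so Lineage B is the least closely related of the three.

Lineage B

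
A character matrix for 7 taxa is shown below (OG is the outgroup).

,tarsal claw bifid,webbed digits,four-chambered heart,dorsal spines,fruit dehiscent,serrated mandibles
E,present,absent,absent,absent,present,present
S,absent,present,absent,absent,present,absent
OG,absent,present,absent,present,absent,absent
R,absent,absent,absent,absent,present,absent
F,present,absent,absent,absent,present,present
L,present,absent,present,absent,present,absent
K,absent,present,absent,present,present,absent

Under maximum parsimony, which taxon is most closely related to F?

Character polarity is set by the outgroup: the derived state is whichever differs from the outgroup's state, so for webbed digits, dorsal spines the derived state is 'absent', and for the remaining characters it is 'present'.
tarsal claw bifid: derived state 'present' in E, F, and L only — synapomorphy for {E, F, L}.
webbed digits (derived state 'absent') is shared by E, F, L, and R — a synapomorphy uniting that clade.
four-chambered heart: derived state 'present' in L only — an autapomorphy, so it tells us nothing about relationships among taxa.
dorsal spines: derived state 'absent' in E, F, L, R, and S only — synapomorphy for {E, F, L, R, S}.
All ingroup taxa share the derived state 'present' for fruit dehiscent; it defines the ingroup but does not resolve relationships within it.
serrated mandibles: derived state 'present' in E and F only — synapomorphy for {E, F}.
Most parsimonious ingroup topology: (K,((((E,F),L),R),S)).
F and E form a cherry on this tree, so they are sister taxa.

E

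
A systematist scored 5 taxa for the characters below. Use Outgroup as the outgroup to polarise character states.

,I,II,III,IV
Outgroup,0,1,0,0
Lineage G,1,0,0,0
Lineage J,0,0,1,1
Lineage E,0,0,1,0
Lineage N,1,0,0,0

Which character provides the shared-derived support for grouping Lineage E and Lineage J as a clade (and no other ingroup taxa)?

Character polarity is set by the outgroup: the derived state is whichever differs from the outgroup's state, so for II the derived state is '0', and for the remaining characters it is '1'.
I: derived state '1' in Lineage G and Lineage N only — synapomorphy for {Lineage G, Lineage N}.
All ingroup taxa share the derived state '0' for II; it defines the ingroup but does not resolve relationships within it.
III: derived state '1' in Lineage E and Lineage J only — synapomorphy for {Lineage E, Lineage J}.
IV: derived state '1' in Lineage J only — an autapomorphy, so it tells us nothing about relationships among taxa.
Most parsimonious ingroup topology: ((Lineage G,Lineage N),(Lineage J,Lineage E)).
The clade {Lineage E, Lineage J} is supported by III: its derived state '1' occurs in exactly those taxa and in no other taxon (including the outgroup).

III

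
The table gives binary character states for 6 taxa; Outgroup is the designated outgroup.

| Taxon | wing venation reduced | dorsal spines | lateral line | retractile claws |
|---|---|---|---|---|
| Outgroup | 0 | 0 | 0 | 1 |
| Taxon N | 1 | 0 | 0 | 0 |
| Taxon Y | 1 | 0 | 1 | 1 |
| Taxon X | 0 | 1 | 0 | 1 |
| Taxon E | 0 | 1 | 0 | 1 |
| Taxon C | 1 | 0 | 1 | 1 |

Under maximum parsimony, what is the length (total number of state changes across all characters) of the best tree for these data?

4

Character polarity is set by the outgroup: the derived state is whichever differs from the outgroup's state, so for retractile claws the derived state is '0', and for the remaining characters it is '1'.
wing venation reduced: derived state '1' in Taxon C, Taxon N, and Taxon Y only — synapomorphy for {Taxon C, Taxon N, Taxon Y}.
dorsal spines (derived state '1') is shared by Taxon E and Taxon X — a synapomorphy uniting that clade.
lateral line (derived state '1') is shared by Taxon C and Taxon Y — a synapomorphy uniting that clade.
retractile claws: derived state '0' in Taxon N only — an autapomorphy, so it tells us nothing about relationships among taxa.
Most parsimonious ingroup topology: ((Taxon N,(Taxon Y,Taxon C)),(Taxon X,Taxon E)).
Changes per character on this tree: wing venation reduced: 1; dorsal spines: 1; lateral line: 1; retractile claws: 1.
Total = 4.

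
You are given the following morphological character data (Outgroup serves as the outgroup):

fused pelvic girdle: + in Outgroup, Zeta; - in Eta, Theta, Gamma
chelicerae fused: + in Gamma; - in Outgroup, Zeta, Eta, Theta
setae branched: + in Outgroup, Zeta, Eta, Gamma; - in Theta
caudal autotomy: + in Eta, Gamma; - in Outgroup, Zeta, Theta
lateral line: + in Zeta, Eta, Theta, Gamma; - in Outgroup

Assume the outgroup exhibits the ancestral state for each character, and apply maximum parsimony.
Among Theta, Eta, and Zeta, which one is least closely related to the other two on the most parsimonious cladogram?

Character polarity is set by the outgroup: the derived state is whichever differs from the outgroup's state, so for fused pelvic girdle, setae branched the derived state is '-', and for the remaining characters it is '+'.
Only Eta, Gamma, and Theta show the derived state '-' for fused pelvic girdle, supporting them as a clade.
chelicerae fused: derived state '+' in Gamma only — an autapomorphy, so it tells us nothing about relationships among taxa.
setae branched: derived state '-' in Theta only — an autapomorphy, so it tells us nothing about relationships among taxa.
Only Eta and Gamma show the derived state '+' for caudal autotomy, supporting them as a clade.
lateral line (derived state '+') is shared by all ingroup taxa — unites the whole ingroup.
Most parsimonious ingroup topology: (Zeta,((Eta,Gamma),Theta)).
Theta and Eta share a more recent common ancestor with each other than either does with Zeta, so Zeta is the least closely related of the three.

Zeta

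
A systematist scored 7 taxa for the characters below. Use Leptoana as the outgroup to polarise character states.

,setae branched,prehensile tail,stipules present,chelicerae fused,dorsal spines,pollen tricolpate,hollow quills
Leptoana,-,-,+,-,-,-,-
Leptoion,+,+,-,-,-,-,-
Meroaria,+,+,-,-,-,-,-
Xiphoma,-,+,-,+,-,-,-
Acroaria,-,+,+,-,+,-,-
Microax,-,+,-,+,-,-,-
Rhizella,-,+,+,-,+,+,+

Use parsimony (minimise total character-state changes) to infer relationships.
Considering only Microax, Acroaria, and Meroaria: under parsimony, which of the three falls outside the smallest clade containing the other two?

Acroaria

Character polarity is set by the outgroup: the derived state is whichever differs from the outgroup's state, so for stipules present the derived state is '-', and for the remaining characters it is '+'.
Only Leptoion and Meroaria show the derived state '+' for setae branched, supporting them as a clade.
prehensile tail (derived state '+') is shared by all ingroup taxa — unites the whole ingroup.
stipules present: derived state '-' in Leptoion, Meroaria, Microax, and Xiphoma only — synapomorphy for {Leptoion, Meroaria, Microax, Xiphoma}.
Only Microax and Xiphoma show the derived state '+' for chelicerae fused, supporting them as a clade.
Only Acroaria and Rhizella show the derived state '+' for dorsal spines, supporting them as a clade.
pollen tricolpate (derived state '+') is unique to Rhizella (autapomorphy; uninformative for grouping).
hollow quills: derived state '+' in Rhizella only — an autapomorphy, so it tells us nothing about relationships among taxa.
Most parsimonious ingroup topology: (((Leptoion,Meroaria),(Xiphoma,Microax)),(Acroaria,Rhizella)).
Meroaria and Microax share a more recent common ancestor with each other than either does with Acroaria, so Acroaria is the least closely related of the three.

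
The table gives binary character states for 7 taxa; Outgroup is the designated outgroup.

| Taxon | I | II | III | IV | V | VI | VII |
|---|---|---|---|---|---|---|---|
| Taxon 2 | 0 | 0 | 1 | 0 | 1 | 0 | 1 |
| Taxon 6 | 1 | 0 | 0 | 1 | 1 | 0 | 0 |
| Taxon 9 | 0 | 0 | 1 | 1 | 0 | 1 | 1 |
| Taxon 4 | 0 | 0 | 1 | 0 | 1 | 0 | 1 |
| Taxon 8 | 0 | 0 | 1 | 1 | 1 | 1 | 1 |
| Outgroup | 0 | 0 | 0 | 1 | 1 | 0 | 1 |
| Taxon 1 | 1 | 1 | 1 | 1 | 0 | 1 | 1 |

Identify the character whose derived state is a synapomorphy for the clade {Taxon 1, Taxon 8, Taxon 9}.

VI

Character polarity is set by the outgroup: the derived state is whichever differs from the outgroup's state, so for IV, V, VII the derived state is '0', and for the remaining characters it is '1'.
I (state '1') occurs in Taxon 1 and Taxon 6 but conflicts with the nesting implied by the other characters — most parsimoniously interpreted as homoplasy.
II (derived state '1') is unique to Taxon 1 (autapomorphy; uninformative for grouping).
Only Taxon 1, Taxon 2, Taxon 4, Taxon 8, and Taxon 9 show the derived state '1' for III, supporting them as a clade.
IV: derived state '0' in Taxon 2 and Taxon 4 only — synapomorphy for {Taxon 2, Taxon 4}.
Only Taxon 1 and Taxon 9 show the derived state '0' for V, supporting them as a clade.
VI (derived state '1') is shared by Taxon 1, Taxon 8, and Taxon 9 — a synapomorphy uniting that clade.
VII: derived state '0' in Taxon 6 only — an autapomorphy, so it tells us nothing about relationships among taxa.
Most parsimonious ingroup topology: (((Taxon 8,(Taxon 9,Taxon 1)),(Taxon 4,Taxon 2)),Taxon 6).
The clade {Taxon 1, Taxon 8, Taxon 9} is supported by VI: its derived state '1' occurs in exactly those taxa and in no other taxon (including the outgroup).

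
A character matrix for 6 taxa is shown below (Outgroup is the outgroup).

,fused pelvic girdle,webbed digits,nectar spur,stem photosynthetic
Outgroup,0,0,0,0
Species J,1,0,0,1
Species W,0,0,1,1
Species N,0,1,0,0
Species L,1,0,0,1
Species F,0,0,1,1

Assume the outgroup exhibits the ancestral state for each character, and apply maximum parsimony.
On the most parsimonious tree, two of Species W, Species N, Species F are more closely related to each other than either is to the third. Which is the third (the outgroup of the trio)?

Species N

The outgroup has state '0' for every character, so '1' is the derived state throughout.
Only Species J and Species L show the derived state '1' for fused pelvic girdle, supporting them as a clade.
webbed digits (derived state '1') is unique to Species N (autapomorphy; uninformative for grouping).
nectar spur (derived state '1') is shared by Species F and Species W — a synapomorphy uniting that clade.
Only Species F, Species J, Species L, and Species W show the derived state '1' for stem photosynthetic, supporting them as a clade.
Most parsimonious ingroup topology: (((Species J,Species L),(Species W,Species F)),Species N).
Species F and Species W share a more recent common ancestor with each other than either does with Species N, so Species N is the least closely related of the three.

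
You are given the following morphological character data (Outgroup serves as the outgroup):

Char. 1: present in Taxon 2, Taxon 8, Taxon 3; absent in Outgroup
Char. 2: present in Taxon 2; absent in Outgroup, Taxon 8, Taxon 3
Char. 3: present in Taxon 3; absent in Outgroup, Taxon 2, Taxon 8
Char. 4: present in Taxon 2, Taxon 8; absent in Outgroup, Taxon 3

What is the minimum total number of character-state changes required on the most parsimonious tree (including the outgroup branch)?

4

The outgroup has state 'absent' for every character, so 'present' is the derived state throughout.
All ingroup taxa share the derived state 'present' for Char. 1; it defines the ingroup but does not resolve relationships within it.
Char. 2 (derived state 'present') is unique to Taxon 2 (autapomorphy; uninformative for grouping).
Char. 3 (derived state 'present') is unique to Taxon 3 (autapomorphy; uninformative for grouping).
Char. 4 (derived state 'present') is shared by Taxon 2 and Taxon 8 — a synapomorphy uniting that clade.
Most parsimonious ingroup topology: ((Taxon 2,Taxon 8),Taxon 3).
Changes per character on this tree: Char. 1: 1; Char. 2: 1; Char. 3: 1; Char. 4: 1.
Total = 4.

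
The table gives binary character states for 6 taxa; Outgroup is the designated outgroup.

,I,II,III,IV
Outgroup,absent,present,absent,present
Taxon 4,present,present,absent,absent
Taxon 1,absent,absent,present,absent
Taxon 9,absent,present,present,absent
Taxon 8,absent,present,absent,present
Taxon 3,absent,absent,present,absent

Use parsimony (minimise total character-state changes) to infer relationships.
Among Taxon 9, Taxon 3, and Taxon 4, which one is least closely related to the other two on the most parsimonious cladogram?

Character polarity is set by the outgroup: the derived state is whichever differs from the outgroup's state, so for II, IV the derived state is 'absent', and for the remaining characters it is 'present'.
I: derived state 'present' in Taxon 4 only — an autapomorphy, so it tells us nothing about relationships among taxa.
Only Taxon 1 and Taxon 3 show the derived state 'absent' for II, supporting them as a clade.
III: derived state 'present' in Taxon 1, Taxon 3, and Taxon 9 only — synapomorphy for {Taxon 1, Taxon 3, Taxon 9}.
IV: derived state 'absent' in Taxon 1, Taxon 3, Taxon 4, and Taxon 9 only — synapomorphy for {Taxon 1, Taxon 3, Taxon 4, Taxon 9}.
Most parsimonious ingroup topology: ((Taxon 4,((Taxon 1,Taxon 3),Taxon 9)),Taxon 8).
Taxon 9 and Taxon 3 share a more recent common ancestor with each other than either does with Taxon 4, so Taxon 4 is the least closely related of the three.

Taxon 4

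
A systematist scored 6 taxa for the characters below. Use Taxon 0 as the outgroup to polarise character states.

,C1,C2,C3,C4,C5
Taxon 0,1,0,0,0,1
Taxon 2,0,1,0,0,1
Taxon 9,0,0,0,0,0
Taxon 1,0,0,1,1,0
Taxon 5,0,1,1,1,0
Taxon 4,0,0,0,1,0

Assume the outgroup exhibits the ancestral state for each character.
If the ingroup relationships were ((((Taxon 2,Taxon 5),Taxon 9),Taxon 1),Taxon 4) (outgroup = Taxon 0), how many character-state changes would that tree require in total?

9

Map each character onto ((((Taxon 2,Taxon 5),Taxon 9),Taxon 1),Taxon 4) (rooted by Taxon 0) and count the minimum state changes it requires (Fitch parsimony):
C1: 1; C2: 1; C3: 2; C4: 3; C5: 2.
Total tree length = 9.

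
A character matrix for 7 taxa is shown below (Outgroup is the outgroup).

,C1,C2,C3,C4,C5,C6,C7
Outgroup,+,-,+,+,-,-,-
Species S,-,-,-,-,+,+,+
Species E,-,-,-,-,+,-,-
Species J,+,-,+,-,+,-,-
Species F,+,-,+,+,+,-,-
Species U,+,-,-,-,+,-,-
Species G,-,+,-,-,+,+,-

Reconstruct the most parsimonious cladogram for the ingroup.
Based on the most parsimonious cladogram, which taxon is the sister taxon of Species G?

Species S

Character polarity is set by the outgroup: the derived state is whichever differs from the outgroup's state, so for C1, C3, C4 the derived state is '-', and for the remaining characters it is '+'.
C1: derived state '-' in Species E, Species G, and Species S only — synapomorphy for {Species E, Species G, Species S}.
C2 (derived state '+') is unique to Species G (autapomorphy; uninformative for grouping).
C3 (derived state '-') is shared by Species E, Species G, Species S, and Species U — a synapomorphy uniting that clade.
Only Species E, Species G, Species J, Species S, and Species U show the derived state '-' for C4, supporting them as a clade.
All ingroup taxa share the derived state '+' for C5; it defines the ingroup but does not resolve relationships within it.
Only Species G and Species S show the derived state '+' for C6, supporting them as a clade.
C7: derived state '+' in Species S only — an autapomorphy, so it tells us nothing about relationships among taxa.
Most parsimonious ingroup topology: (((((Species S,Species G),Species E),Species U),Species J),Species F).
Species G and Species S form a cherry on this tree, so they are sister taxa.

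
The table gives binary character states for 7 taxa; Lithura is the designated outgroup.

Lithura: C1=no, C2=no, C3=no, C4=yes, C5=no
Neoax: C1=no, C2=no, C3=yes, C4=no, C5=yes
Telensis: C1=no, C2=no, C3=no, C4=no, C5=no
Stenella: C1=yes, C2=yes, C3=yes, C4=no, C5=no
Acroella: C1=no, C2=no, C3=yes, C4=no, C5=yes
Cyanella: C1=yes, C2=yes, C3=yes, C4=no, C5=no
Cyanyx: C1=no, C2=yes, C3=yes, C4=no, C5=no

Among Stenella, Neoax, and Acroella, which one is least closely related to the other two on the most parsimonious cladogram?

Stenella

Character polarity is set by the outgroup: the derived state is whichever differs from the outgroup's state, so for C4 the derived state is 'no', and for the remaining characters it is 'yes'.
Only Cyanella and Stenella show the derived state 'yes' for C1, supporting them as a clade.
C2: derived state 'yes' in Cyanella, Cyanyx, and Stenella only — synapomorphy for {Cyanella, Cyanyx, Stenella}.
C3: derived state 'yes' in Acroella, Cyanella, Cyanyx, Neoax, and Stenella only — synapomorphy for {Acroella, Cyanella, Cyanyx, Neoax, Stenella}.
C4 (derived state 'no') is shared by all ingroup taxa — unites the whole ingroup.
Only Acroella and Neoax show the derived state 'yes' for C5, supporting them as a clade.
Most parsimonious ingroup topology: (((Neoax,Acroella),((Stenella,Cyanella),Cyanyx)),Telensis).
Acroella and Neoax share a more recent common ancestor with each other than either does with Stenella, so Stenella is the least closely related of the three.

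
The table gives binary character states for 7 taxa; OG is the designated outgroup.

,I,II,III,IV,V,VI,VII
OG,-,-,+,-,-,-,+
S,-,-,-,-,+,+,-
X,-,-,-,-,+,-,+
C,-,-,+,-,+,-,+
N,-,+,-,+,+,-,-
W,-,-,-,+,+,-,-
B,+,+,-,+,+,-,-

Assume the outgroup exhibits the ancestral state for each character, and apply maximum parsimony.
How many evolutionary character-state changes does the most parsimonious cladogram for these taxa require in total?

7

Character polarity is set by the outgroup: the derived state is whichever differs from the outgroup's state, so for III, VII the derived state is '-', and for the remaining characters it is '+'.
I: derived state '+' in B only — an autapomorphy, so it tells us nothing about relationships among taxa.
Only B and N show the derived state '+' for II, supporting them as a clade.
III: derived state '-' in B, N, S, W, and X only — synapomorphy for {B, N, S, W, X}.
IV: derived state '+' in B, N, and W only — synapomorphy for {B, N, W}.
V (derived state '+') is shared by all ingroup taxa — unites the whole ingroup.
VI (derived state '+') is unique to S (autapomorphy; uninformative for grouping).
VII: derived state '-' in B, N, S, and W only — synapomorphy for {B, N, S, W}.
Most parsimonious ingroup topology: (((S,((N,B),W)),X),C).
Changes per character on this tree: I: 1; II: 1; III: 1; IV: 1; V: 1; VI: 1; VII: 1.
Total = 7.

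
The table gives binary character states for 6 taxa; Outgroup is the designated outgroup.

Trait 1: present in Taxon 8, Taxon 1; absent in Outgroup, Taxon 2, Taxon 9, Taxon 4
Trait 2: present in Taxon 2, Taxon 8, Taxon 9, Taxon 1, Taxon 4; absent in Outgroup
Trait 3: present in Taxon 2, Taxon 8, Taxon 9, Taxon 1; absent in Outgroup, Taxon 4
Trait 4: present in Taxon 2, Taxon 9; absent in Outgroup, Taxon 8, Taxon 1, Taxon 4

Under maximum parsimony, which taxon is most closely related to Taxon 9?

Taxon 2

The outgroup has state 'absent' for every character, so 'present' is the derived state throughout.
Trait 1: derived state 'present' in Taxon 1 and Taxon 8 only — synapomorphy for {Taxon 1, Taxon 8}.
Trait 2 (derived state 'present') is shared by all ingroup taxa — unites the whole ingroup.
Only Taxon 1, Taxon 2, Taxon 8, and Taxon 9 show the derived state 'present' for Trait 3, supporting them as a clade.
Trait 4: derived state 'present' in Taxon 2 and Taxon 9 only — synapomorphy for {Taxon 2, Taxon 9}.
Most parsimonious ingroup topology: (((Taxon 2,Taxon 9),(Taxon 8,Taxon 1)),Taxon 4).
Taxon 9 and Taxon 2 form a cherry on this tree, so they are sister taxa.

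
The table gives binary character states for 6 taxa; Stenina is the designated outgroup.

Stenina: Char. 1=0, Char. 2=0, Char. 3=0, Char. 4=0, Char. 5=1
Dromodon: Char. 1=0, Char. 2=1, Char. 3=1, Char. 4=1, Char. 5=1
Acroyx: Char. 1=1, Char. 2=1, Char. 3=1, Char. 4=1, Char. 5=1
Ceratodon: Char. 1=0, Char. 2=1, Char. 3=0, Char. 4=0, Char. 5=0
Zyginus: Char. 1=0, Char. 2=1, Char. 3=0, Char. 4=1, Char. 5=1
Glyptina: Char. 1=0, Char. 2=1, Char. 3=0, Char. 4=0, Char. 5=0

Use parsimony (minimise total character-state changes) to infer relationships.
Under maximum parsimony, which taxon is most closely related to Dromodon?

Acroyx

Character polarity is set by the outgroup: the derived state is whichever differs from the outgroup's state, so for Char. 5 the derived state is '0', and for the remaining characters it is '1'.
Char. 1 (derived state '1') is unique to Acroyx (autapomorphy; uninformative for grouping).
All ingroup taxa share the derived state '1' for Char. 2; it defines the ingroup but does not resolve relationships within it.
Only Acroyx and Dromodon show the derived state '1' for Char. 3, supporting them as a clade.
Only Acroyx, Dromodon, and Zyginus show the derived state '1' for Char. 4, supporting them as a clade.
Only Ceratodon and Glyptina show the derived state '0' for Char. 5, supporting them as a clade.
Most parsimonious ingroup topology: (((Dromodon,Acroyx),Zyginus),(Ceratodon,Glyptina)).
Dromodon and Acroyx form a cherry on this tree, so they are sister taxa.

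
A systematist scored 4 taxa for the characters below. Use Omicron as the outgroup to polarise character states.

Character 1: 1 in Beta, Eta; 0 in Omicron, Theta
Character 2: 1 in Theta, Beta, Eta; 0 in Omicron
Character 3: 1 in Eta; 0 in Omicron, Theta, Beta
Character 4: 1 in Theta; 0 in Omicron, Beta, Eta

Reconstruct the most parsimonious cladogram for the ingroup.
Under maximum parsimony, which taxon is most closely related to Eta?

The outgroup has state '0' for every character, so '1' is the derived state throughout.
Character 1 (derived state '1') is shared by Beta and Eta — a synapomorphy uniting that clade.
All ingroup taxa share the derived state '1' for Character 2; it defines the ingroup but does not resolve relationships within it.
Character 3: derived state '1' in Eta only — an autapomorphy, so it tells us nothing about relationships among taxa.
Character 4: derived state '1' in Theta only — an autapomorphy, so it tells us nothing about relationships among taxa.
Most parsimonious ingroup topology: (Theta,(Beta,Eta)).
Eta and Beta form a cherry on this tree, so they are sister taxa.

Beta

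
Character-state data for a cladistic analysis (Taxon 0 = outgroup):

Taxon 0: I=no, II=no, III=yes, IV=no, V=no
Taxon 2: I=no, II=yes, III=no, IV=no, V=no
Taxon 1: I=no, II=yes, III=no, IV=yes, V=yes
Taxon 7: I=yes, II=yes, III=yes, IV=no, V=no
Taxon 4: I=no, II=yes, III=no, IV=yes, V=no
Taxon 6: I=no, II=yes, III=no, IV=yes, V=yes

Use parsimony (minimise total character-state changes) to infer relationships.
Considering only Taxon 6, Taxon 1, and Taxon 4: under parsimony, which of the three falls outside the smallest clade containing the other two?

Taxon 4

Character polarity is set by the outgroup: the derived state is whichever differs from the outgroup's state, so for III the derived state is 'no', and for the remaining characters it is 'yes'.
I: derived state 'yes' in Taxon 7 only — an autapomorphy, so it tells us nothing about relationships among taxa.
II (derived state 'yes') is shared by all ingroup taxa — unites the whole ingroup.
III (derived state 'no') is shared by Taxon 1, Taxon 2, Taxon 4, and Taxon 6 — a synapomorphy uniting that clade.
IV (derived state 'yes') is shared by Taxon 1, Taxon 4, and Taxon 6 — a synapomorphy uniting that clade.
V (derived state 'yes') is shared by Taxon 1 and Taxon 6 — a synapomorphy uniting that clade.
Most parsimonious ingroup topology: ((Taxon 2,((Taxon 1,Taxon 6),Taxon 4)),Taxon 7).
Taxon 6 and Taxon 1 share a more recent common ancestor with each other than either does with Taxon 4, so Taxon 4 is the least closely related of the three.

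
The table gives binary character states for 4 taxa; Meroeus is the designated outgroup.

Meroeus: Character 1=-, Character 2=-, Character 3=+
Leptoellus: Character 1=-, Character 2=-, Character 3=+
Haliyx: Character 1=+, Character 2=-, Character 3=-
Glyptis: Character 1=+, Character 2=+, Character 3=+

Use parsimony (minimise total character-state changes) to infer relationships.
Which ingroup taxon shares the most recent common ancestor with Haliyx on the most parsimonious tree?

Glyptis

Character polarity is set by the outgroup: the derived state is whichever differs from the outgroup's state, so for Character 3 the derived state is '-', and for the remaining characters it is '+'.
Only Glyptis and Haliyx show the derived state '+' for Character 1, supporting them as a clade.
Character 2: derived state '+' in Glyptis only — an autapomorphy, so it tells us nothing about relationships among taxa.
Character 3 (derived state '-') is unique to Haliyx (autapomorphy; uninformative for grouping).
Most parsimonious ingroup topology: (Leptoellus,(Haliyx,Glyptis)).
Haliyx and Glyptis form a cherry on this tree, so they are sister taxa.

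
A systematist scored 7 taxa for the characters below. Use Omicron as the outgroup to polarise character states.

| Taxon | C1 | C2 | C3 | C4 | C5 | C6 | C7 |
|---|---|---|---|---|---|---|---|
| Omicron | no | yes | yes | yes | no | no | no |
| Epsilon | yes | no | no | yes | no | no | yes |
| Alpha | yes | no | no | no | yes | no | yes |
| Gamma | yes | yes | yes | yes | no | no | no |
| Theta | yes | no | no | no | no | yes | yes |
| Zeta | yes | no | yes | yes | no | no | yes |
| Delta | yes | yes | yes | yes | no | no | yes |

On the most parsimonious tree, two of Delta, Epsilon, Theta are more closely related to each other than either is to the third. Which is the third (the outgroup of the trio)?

Character polarity is set by the outgroup: the derived state is whichever differs from the outgroup's state, so for C2, C3, C4 the derived state is 'no', and for the remaining characters it is 'yes'.
All ingroup taxa share the derived state 'yes' for C1; it defines the ingroup but does not resolve relationships within it.
C2 (derived state 'no') is shared by Alpha, Epsilon, Theta, and Zeta — a synapomorphy uniting that clade.
C3: derived state 'no' in Alpha, Epsilon, and Theta only — synapomorphy for {Alpha, Epsilon, Theta}.
C4: derived state 'no' in Alpha and Theta only — synapomorphy for {Alpha, Theta}.
C5: derived state 'yes' in Alpha only — an autapomorphy, so it tells us nothing about relationships among taxa.
C6: derived state 'yes' in Theta only — an autapomorphy, so it tells us nothing about relationships among taxa.
Only Alpha, Delta, Epsilon, Theta, and Zeta show the derived state 'yes' for C7, supporting them as a clade.
Most parsimonious ingroup topology: ((((Epsilon,(Alpha,Theta)),Zeta),Delta),Gamma).
Epsilon and Theta share a more recent common ancestor with each other than either does with Delta, so Delta is the least closely related of the three.

Delta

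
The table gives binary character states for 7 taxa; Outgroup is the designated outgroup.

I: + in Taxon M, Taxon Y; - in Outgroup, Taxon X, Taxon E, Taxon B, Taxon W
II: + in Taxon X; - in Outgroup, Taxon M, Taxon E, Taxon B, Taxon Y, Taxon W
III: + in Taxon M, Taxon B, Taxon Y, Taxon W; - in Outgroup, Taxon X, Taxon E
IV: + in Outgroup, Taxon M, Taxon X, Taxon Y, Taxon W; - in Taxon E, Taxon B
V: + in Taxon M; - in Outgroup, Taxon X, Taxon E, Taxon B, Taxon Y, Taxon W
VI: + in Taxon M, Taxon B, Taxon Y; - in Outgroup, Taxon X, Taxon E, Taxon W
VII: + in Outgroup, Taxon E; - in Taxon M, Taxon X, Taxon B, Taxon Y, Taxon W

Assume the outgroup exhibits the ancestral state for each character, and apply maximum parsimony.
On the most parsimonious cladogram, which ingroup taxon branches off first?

Taxon E

Character polarity is set by the outgroup: the derived state is whichever differs from the outgroup's state, so for IV, VII the derived state is '-', and for the remaining characters it is '+'.
I (derived state '+') is shared by Taxon M and Taxon Y — a synapomorphy uniting that clade.
II: derived state '+' in Taxon X only — an autapomorphy, so it tells us nothing about relationships among taxa.
III: derived state '+' in Taxon B, Taxon M, Taxon W, and Taxon Y only — synapomorphy for {Taxon B, Taxon M, Taxon W, Taxon Y}.
IV (state '-') occurs in Taxon B and Taxon E but conflicts with the nesting implied by the other characters — most parsimoniously interpreted as homoplasy.
V (derived state '+') is unique to Taxon M (autapomorphy; uninformative for grouping).
VI: derived state '+' in Taxon B, Taxon M, and Taxon Y only — synapomorphy for {Taxon B, Taxon M, Taxon Y}.
Only Taxon B, Taxon M, Taxon W, Taxon X, and Taxon Y show the derived state '-' for VII, supporting them as a clade.
Most parsimonious ingroup topology: (((((Taxon M,Taxon Y),Taxon B),Taxon W),Taxon X),Taxon E).
Taxon E is sister to the clade containing all other ingroup taxa, so it is the earliest-diverging (most basal) ingroup lineage.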